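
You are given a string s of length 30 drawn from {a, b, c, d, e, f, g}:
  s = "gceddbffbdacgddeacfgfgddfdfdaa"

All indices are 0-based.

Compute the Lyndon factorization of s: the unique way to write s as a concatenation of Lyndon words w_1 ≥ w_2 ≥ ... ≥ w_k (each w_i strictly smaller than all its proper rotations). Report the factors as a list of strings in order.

["g", "cedd", "bff", "bd", "acgdde", "acfgfgddfdfd", "a", "a"]

emit factor 1: 'g' (i=0, period=1)
emit factor 2: 'cedd' (i=1, period=4)
emit factor 3: 'bff' (i=5, period=3)
emit factor 4: 'bd' (i=8, period=2)
emit factor 5: 'acgdde' (i=10, period=6)
emit factor 6: 'acfgfgddfdfd' (i=16, period=12)
emit factor 7: 'a' (i=28, period=1)
emit factor 8: 'a' (i=29, period=1)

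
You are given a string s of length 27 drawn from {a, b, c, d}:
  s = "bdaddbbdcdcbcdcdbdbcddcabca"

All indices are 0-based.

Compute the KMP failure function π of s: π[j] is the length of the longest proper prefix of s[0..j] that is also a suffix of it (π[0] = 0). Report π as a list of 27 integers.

π[0] = 0
j=1 s[j]='d': π[1]=0 (border '')
j=2 s[j]='a': π[2]=0 (border '')
j=3 s[j]='d': π[3]=0 (border '')
j=4 s[j]='d': π[4]=0 (border '')
j=5 s[j]='b': π[5]=1 (border 'b')
j=6 s[j]='b': k: 1→0; π[6]=1 (border 'b')
j=7 s[j]='d': π[7]=2 (border 'bd')
j=8 s[j]='c': k: 2→0; π[8]=0 (border '')
j=9 s[j]='d': π[9]=0 (border '')
j=10 s[j]='c': π[10]=0 (border '')
j=11 s[j]='b': π[11]=1 (border 'b')
j=12 s[j]='c': k: 1→0; π[12]=0 (border '')
j=13 s[j]='d': π[13]=0 (border '')
j=14 s[j]='c': π[14]=0 (border '')
j=15 s[j]='d': π[15]=0 (border '')
j=16 s[j]='b': π[16]=1 (border 'b')
j=17 s[j]='d': π[17]=2 (border 'bd')
j=18 s[j]='b': k: 2→0; π[18]=1 (border 'b')
j=19 s[j]='c': k: 1→0; π[19]=0 (border '')
j=20 s[j]='d': π[20]=0 (border '')
j=21 s[j]='d': π[21]=0 (border '')
j=22 s[j]='c': π[22]=0 (border '')
j=23 s[j]='a': π[23]=0 (border '')
j=24 s[j]='b': π[24]=1 (border 'b')
j=25 s[j]='c': k: 1→0; π[25]=0 (border '')
j=26 s[j]='a': π[26]=0 (border '')

[0, 0, 0, 0, 0, 1, 1, 2, 0, 0, 0, 1, 0, 0, 0, 0, 1, 2, 1, 0, 0, 0, 0, 0, 1, 0, 0]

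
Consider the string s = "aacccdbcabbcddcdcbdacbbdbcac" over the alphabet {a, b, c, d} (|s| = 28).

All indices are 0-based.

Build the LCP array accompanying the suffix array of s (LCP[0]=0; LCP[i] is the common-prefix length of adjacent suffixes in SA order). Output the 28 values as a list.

sorted suffixes:
  #0 SA[0]=0  'aacccdbcabbcddcdcbdacbbdbcac'
  #1 SA[1]=8  'abbcddcdcbdacbbdbcac'
  #2 SA[2]=26  'ac'
  #3 SA[3]=19  'acbbdbcac'
  #4 SA[4]=1  'acccdbcabbcddcdcbdacbbdbcac'
  #5 SA[5]=9  'bbcddcdcbdacbbdbcac'
  #6 SA[6]=21  'bbdbcac'
  #7 SA[7]=6  'bcabbcddcdcbdacbbdbcac'
  #8 SA[8]=24  'bcac'
  #9 SA[9]=10  'bcddcdcbdacbbdbcac'
  #10 SA[10]=17  'bdacbbdbcac'
  #11 SA[11]=22  'bdbcac'
  #12 SA[12]=27  'c'
  #13 SA[13]=7  'cabbcddcdcbdacbbdbcac'
  #14 SA[14]=25  'cac'
  #15 SA[15]=20  'cbbdbcac'
  #16 SA[16]=16  'cbdacbbdbcac'
  #17 SA[17]=2  'cccdbcabbcddcdcbdacbbdbcac'
  #18 SA[18]=3  'ccdbcabbcddcdcbdacbbdbcac'
  #19 SA[19]=4  'cdbcabbcddcdcbdacbbdbcac'
  #20 SA[20]=14  'cdcbdacbbdbcac'
  #21 SA[21]=11  'cddcdcbdacbbdbcac'
  #22 SA[22]=18  'dacbbdbcac'
  #23 SA[23]=5  'dbcabbcddcdcbdacbbdbcac'
  #24 SA[24]=23  'dbcac'
  #25 SA[25]=15  'dcbdacbbdbcac'
  #26 SA[26]=13  'dcdcbdacbbdbcac'
  #27 SA[27]=12  'ddcdcbdacbbdbcac'

SA = [0, 8, 26, 19, 1, 9, 21, 6, 24, 10, 17, 22, 27, 7, 25, 20, 16, 2, 3, 4, 14, 11, 18, 5, 23, 15, 13, 12]
i: (SA[i-1],SA[i]) lcp shared
  1: (0,8) 1 'a'
  2: (8,26) 1 'a'
  3: (26,19) 2 'ac'
  4: (19,1) 2 'ac'
  5: (1,9) 0 ''
  6: (9,21) 2 'bb'
  7: (21,6) 1 'b'
  8: (6,24) 3 'bca'
  9: (24,10) 2 'bc'
  10: (10,17) 1 'b'
  11: (17,22) 2 'bd'
  12: (22,27) 0 ''
  13: (27,7) 1 'c'
  14: (7,25) 2 'ca'
  15: (25,20) 1 'c'
  16: (20,16) 2 'cb'
  17: (16,2) 1 'c'
  18: (2,3) 2 'cc'
  19: (3,4) 1 'c'
  20: (4,14) 2 'cd'
  21: (14,11) 2 'cd'
  22: (11,18) 0 ''
  23: (18,5) 1 'd'
  24: (5,23) 4 'dbca'
  25: (23,15) 1 'd'
  26: (15,13) 2 'dc'
  27: (13,12) 1 'd'

[0, 1, 1, 2, 2, 0, 2, 1, 3, 2, 1, 2, 0, 1, 2, 1, 2, 1, 2, 1, 2, 2, 0, 1, 4, 1, 2, 1]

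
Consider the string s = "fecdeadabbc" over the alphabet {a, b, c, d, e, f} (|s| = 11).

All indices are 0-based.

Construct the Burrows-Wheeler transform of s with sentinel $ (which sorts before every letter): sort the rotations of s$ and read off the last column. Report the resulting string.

cdeabbeacdf$

rank  rotation      last
    0  $fecdeadabbc  c
    1  abbc$fecdead  d
    2  adabbc$fecde  e
    3  bbc$fecdeada  a
    4  bc$fecdeadab  b
    5  c$fecdeadabb  b
    6  cdeadabbc$fe  e
    7  dabbc$fecdea  a
    8  deadabbc$fec  c
    9  eadabbc$fecd  d
   10  ecdeadabbc$f  f
   11  fecdeadabbc$  $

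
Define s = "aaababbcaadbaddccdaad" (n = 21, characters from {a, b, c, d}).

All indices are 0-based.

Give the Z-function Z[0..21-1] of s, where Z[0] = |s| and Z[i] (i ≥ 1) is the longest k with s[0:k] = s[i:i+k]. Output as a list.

Z[0]=21
i=1: i≥r, start 0; Z[1]=2 scan→box=[1,3)
i=2: min(r-i=1, Z[1]=2)=1; Z[2]=1
i=3: i≥r, start 0; Z[3]=0
i=4: i≥r, start 0; Z[4]=1 scan→box=[4,5)
i=5: i≥r, start 0; Z[5]=0
i=6: i≥r, start 0; Z[6]=0
i=7: i≥r, start 0; Z[7]=0
i=8: i≥r, start 0; Z[8]=2 scan→box=[8,10)
i=9: min(r-i=1, Z[1]=2)=1; Z[9]=1
i=10: i≥r, start 0; Z[10]=0
i=11: i≥r, start 0; Z[11]=0
i=12: i≥r, start 0; Z[12]=1 scan→box=[12,13)
i=13: i≥r, start 0; Z[13]=0
i=14: i≥r, start 0; Z[14]=0
i=15: i≥r, start 0; Z[15]=0
i=16: i≥r, start 0; Z[16]=0
i=17: i≥r, start 0; Z[17]=0
i=18: i≥r, start 0; Z[18]=2 scan→box=[18,20)
i=19: min(r-i=1, Z[1]=2)=1; Z[19]=1
i=20: i≥r, start 0; Z[20]=0

[21, 2, 1, 0, 1, 0, 0, 0, 2, 1, 0, 0, 1, 0, 0, 0, 0, 0, 2, 1, 0]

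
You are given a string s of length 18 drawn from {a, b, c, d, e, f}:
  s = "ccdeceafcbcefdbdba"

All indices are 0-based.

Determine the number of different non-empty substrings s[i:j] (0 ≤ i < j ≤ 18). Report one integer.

sorted suffixes:
  #0 SA[0]=17  'a'
  #1 SA[1]=6  'afcbcefdbdba'
  #2 SA[2]=16  'ba'
  #3 SA[3]=9  'bcefdbdba'
  #4 SA[4]=14  'bdba'
  #5 SA[5]=8  'cbcefdbdba'
  #6 SA[6]=0  'ccdeceafcbcefdbdba'
  #7 SA[7]=1  'cdeceafcbcefdbdba'
  #8 SA[8]=4  'ceafcbcefdbdba'
  #9 SA[9]=10  'cefdbdba'
  #10 SA[10]=15  'dba'
  #11 SA[11]=13  'dbdba'
  #12 SA[12]=2  'deceafcbcefdbdba'
  #13 SA[13]=5  'eafcbcefdbdba'
  #14 SA[14]=3  'eceafcbcefdbdba'
  #15 SA[15]=11  'efdbdba'
  #16 SA[16]=7  'fcbcefdbdba'
  #17 SA[17]=12  'fdbdba'

SA = [17, 6, 16, 9, 14, 8, 0, 1, 4, 10, 15, 13, 2, 5, 3, 11, 7, 12]
[i] adj suffixes → lcp
  [1] 17/6 → 1 ('a')
  [2] 6/16 → 0 ('')
  [3] 16/9 → 1 ('b')
  [4] 9/14 → 1 ('b')
  [5] 14/8 → 0 ('')
  [6] 8/0 → 1 ('c')
  [7] 0/1 → 1 ('c')
  [8] 1/4 → 1 ('c')
  [9] 4/10 → 2 ('ce')
  [10] 10/15 → 0 ('')
  [11] 15/13 → 2 ('db')
  [12] 13/2 → 1 ('d')
  [13] 2/5 → 0 ('')
  [14] 5/3 → 1 ('e')
  [15] 3/11 → 1 ('e')
  [16] 11/7 → 0 ('')
  [17] 7/12 → 1 ('f')

n(n+1)/2 = 18·19/2 = 171
Σ LCP = 0 + 1 + 0 + 1 + 1 + 0 + 1 + 1 + 1 + 2 + 0 + 2 + 1 + 0 + 1 + 1 + 0 + 1 = 14
distinct = 171 − 14 = 157

157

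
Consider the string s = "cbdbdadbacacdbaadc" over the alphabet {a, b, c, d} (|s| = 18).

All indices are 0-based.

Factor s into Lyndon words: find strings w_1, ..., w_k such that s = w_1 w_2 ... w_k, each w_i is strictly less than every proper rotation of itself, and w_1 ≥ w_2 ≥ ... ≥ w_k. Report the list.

["c", "bd", "bd", "adb", "acacdb", "aadc"]

emit factor 1: 'c' (i=0, period=1)
emit factor 2: 'bd' (i=1, period=2)
emit factor 3: 'bd' (i=3, period=2)
emit factor 4: 'adb' (i=5, period=3)
emit factor 5: 'acacdb' (i=8, period=6)
emit factor 6: 'aadc' (i=14, period=4)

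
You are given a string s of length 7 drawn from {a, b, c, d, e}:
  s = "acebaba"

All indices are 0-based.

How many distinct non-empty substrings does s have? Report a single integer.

24

rank→(start, suffix):
  0 → (6, 'a')
  1 → (4, 'aba')
  2 → (0, 'acebaba')
  3 → (5, 'ba')
  4 → (3, 'baba')
  5 → (1, 'cebaba')
  6 → (2, 'ebaba')

SA = [6, 4, 0, 5, 3, 1, 2]
[i] adj suffixes → lcp
  [1] 6/4 → 1 ('a')
  [2] 4/0 → 1 ('a')
  [3] 0/5 → 0 ('')
  [4] 5/3 → 2 ('ba')
  [5] 3/1 → 0 ('')
  [6] 1/2 → 0 ('')

n(n+1)/2 = 7·8/2 = 28
Σ LCP = 0 + 1 + 1 + 0 + 2 + 0 + 0 = 4
distinct = 28 − 4 = 24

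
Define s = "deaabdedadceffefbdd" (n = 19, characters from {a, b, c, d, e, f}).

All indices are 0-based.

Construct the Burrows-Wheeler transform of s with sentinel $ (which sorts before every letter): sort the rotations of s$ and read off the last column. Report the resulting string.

rank  rotation              last
    0  $deaabdedadceffefbdd  d
    1  aabdedadceffefbdd$de  e
    2  abdedadceffefbdd$dea  a
    3  adceffefbdd$deaabded  d
    4  bdd$deaabdedadceffef  f
    5  bdedadceffefbdd$deaa  a
    6  ceffefbdd$deaabdedad  d
    7  d$deaabdedadceffefbd  d
    8  dadceffefbdd$deaabde  e
    9  dceffefbdd$deaabdeda  a
   10  dd$deaabdedadceffefb  b
   11  deaabdedadceffefbdd$  $
   12  dedadceffefbdd$deaab  b
   13  eaabdedadceffefbdd$d  d
   14  edadceffefbdd$deaabd  d
   15  efbdd$deaabdedadceff  f
   16  effefbdd$deaabdedadc  c
   17  fbdd$deaabdedadceffe  e
   18  fefbdd$deaabdedadcef  f
   19  ffefbdd$deaabdedadce  e

deadfaddeab$bddfcefe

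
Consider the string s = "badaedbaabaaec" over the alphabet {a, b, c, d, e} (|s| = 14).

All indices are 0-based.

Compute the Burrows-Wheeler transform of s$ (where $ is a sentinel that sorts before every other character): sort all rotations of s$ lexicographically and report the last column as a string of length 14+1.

rank  rotation         last
    0  $badaedbaabaaec  c
    1  aabaaec$badaedb  b
    2  aaec$badaedbaab  b
    3  abaaec$badaedba  a
    4  adaedbaabaaec$b  b
    5  aec$badaedbaaba  a
    6  aedbaabaaec$bad  d
    7  baabaaec$badaed  d
    8  baaec$badaedbaa  a
    9  badaedbaabaaec$  $
   10  c$badaedbaabaae  e
   11  daedbaabaaec$ba  a
   12  dbaabaaec$badae  e
   13  ec$badaedbaabaa  a
   14  edbaabaaec$bada  a

cbbabadda$eaeaa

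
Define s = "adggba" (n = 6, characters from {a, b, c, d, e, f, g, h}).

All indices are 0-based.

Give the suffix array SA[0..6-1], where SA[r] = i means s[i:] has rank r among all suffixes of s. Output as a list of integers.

[5, 0, 4, 1, 3, 2]

rank | idx | suffix
   0 |   5 | a
   1 |   0 | adggba
   2 |   4 | ba
   3 |   1 | dggba
   4 |   3 | gba
   5 |   2 | ggba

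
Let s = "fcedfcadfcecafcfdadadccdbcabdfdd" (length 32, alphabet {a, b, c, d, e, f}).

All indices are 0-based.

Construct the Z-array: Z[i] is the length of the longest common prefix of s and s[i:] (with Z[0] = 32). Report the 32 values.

Z[0]=32
i=1: i≥r, start 0; Z[1]=0
i=2: i≥r, start 0; Z[2]=0
i=3: i≥r, start 0; Z[3]=0
i=4: i≥r, start 0; Z[4]=2 scan→box=[4,6)
i=5: min(r-i=1, Z[1]=0)=0; Z[5]=0
i=6: i≥r, start 0; Z[6]=0
i=7: i≥r, start 0; Z[7]=0
i=8: i≥r, start 0; Z[8]=3 scan→box=[8,11)
i=9: min(r-i=2, Z[1]=0)=0; Z[9]=0
i=10: min(r-i=1, Z[2]=0)=0; Z[10]=0
i=11: i≥r, start 0; Z[11]=0
i=12: i≥r, start 0; Z[12]=0
i=13: i≥r, start 0; Z[13]=2 scan→box=[13,15)
i=14: min(r-i=1, Z[1]=0)=0; Z[14]=0
i=15: i≥r, start 0; Z[15]=1 scan→box=[15,16)
i=16: i≥r, start 0; Z[16]=0
i=17: i≥r, start 0; Z[17]=0
i=18: i≥r, start 0; Z[18]=0
i=19: i≥r, start 0; Z[19]=0
i=20: i≥r, start 0; Z[20]=0
i=21: i≥r, start 0; Z[21]=0
i=22: i≥r, start 0; Z[22]=0
i=23: i≥r, start 0; Z[23]=0
i=24: i≥r, start 0; Z[24]=0
i=25: i≥r, start 0; Z[25]=0
i=26: i≥r, start 0; Z[26]=0
i=27: i≥r, start 0; Z[27]=0
i=28: i≥r, start 0; Z[28]=0
i=29: i≥r, start 0; Z[29]=1 scan→box=[29,30)
i=30: i≥r, start 0; Z[30]=0
i=31: i≥r, start 0; Z[31]=0

[32, 0, 0, 0, 2, 0, 0, 0, 3, 0, 0, 0, 0, 2, 0, 1, 0, 0, 0, 0, 0, 0, 0, 0, 0, 0, 0, 0, 0, 1, 0, 0]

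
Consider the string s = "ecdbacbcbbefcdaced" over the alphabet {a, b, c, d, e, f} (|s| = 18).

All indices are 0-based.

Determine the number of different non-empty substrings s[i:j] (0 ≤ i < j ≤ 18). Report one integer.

rank | idx | suffix
   0 |   4 | acbcbbefcdaced
   1 |  14 | aced
   2 |   3 | bacbcbbefcdaced
   3 |   8 | bbefcdaced
   4 |   6 | bcbbefcdaced
   5 |   9 | befcdaced
   6 |   7 | cbbefcdaced
   7 |   5 | cbcbbefcdaced
   8 |  12 | cdaced
   9 |   1 | cdbacbcbbefcdaced
  10 |  15 | ced
  11 |  17 | d
  12 |  13 | daced
  13 |   2 | dbacbcbbefcdaced
  14 |   0 | ecdbacbcbbefcdaced
  15 |  16 | ed
  16 |  10 | efcdaced
  17 |  11 | fcdaced

SA = [4, 14, 3, 8, 6, 9, 7, 5, 12, 1, 15, 17, 13, 2, 0, 16, 10, 11]
[i] adj suffixes → lcp
  [1] 4/14 → 2 ('ac')
  [2] 14/3 → 0 ('')
  [3] 3/8 → 1 ('b')
  [4] 8/6 → 1 ('b')
  [5] 6/9 → 1 ('b')
  [6] 9/7 → 0 ('')
  [7] 7/5 → 2 ('cb')
  [8] 5/12 → 1 ('c')
  [9] 12/1 → 2 ('cd')
  [10] 1/15 → 1 ('c')
  [11] 15/17 → 0 ('')
  [12] 17/13 → 1 ('d')
  [13] 13/2 → 1 ('d')
  [14] 2/0 → 0 ('')
  [15] 0/16 → 1 ('e')
  [16] 16/10 → 1 ('e')
  [17] 10/11 → 0 ('')

n(n+1)/2 = 18·19/2 = 171
Σ LCP = 0 + 2 + 0 + 1 + 1 + 1 + 0 + 2 + 1 + 2 + 1 + 0 + 1 + 1 + 0 + 1 + 1 + 0 = 15
distinct = 171 − 15 = 156

156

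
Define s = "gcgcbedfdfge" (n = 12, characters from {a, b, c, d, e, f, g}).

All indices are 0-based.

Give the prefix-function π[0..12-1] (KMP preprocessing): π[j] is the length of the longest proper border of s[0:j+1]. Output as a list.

π[0] = 0
j=1 s[j]='c': π[1]=0 (border '')
j=2 s[j]='g': π[2]=1 (border 'g')
j=3 s[j]='c': π[3]=2 (border 'gc')
j=4 s[j]='b': k: 2→0; π[4]=0 (border '')
j=5 s[j]='e': π[5]=0 (border '')
j=6 s[j]='d': π[6]=0 (border '')
j=7 s[j]='f': π[7]=0 (border '')
j=8 s[j]='d': π[8]=0 (border '')
j=9 s[j]='f': π[9]=0 (border '')
j=10 s[j]='g': π[10]=1 (border 'g')
j=11 s[j]='e': k: 1→0; π[11]=0 (border '')

[0, 0, 1, 2, 0, 0, 0, 0, 0, 0, 1, 0]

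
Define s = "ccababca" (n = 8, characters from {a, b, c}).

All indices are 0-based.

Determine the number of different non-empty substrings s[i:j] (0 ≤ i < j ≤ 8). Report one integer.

sorted suffixes:
  #0 SA[0]=7  'a'
  #1 SA[1]=2  'ababca'
  #2 SA[2]=4  'abca'
  #3 SA[3]=3  'babca'
  #4 SA[4]=5  'bca'
  #5 SA[5]=6  'ca'
  #6 SA[6]=1  'cababca'
  #7 SA[7]=0  'ccababca'

SA = [7, 2, 4, 3, 5, 6, 1, 0]
rank  pair      lcp
   1  s[7:],s[2:]  1  'a'
   2  s[2:],s[4:]  2  'ab'
   3  s[4:],s[3:]  0  ''
   4  s[3:],s[5:]  1  'b'
   5  s[5:],s[6:]  0  ''
   6  s[6:],s[1:]  2  'ca'
   7  s[1:],s[0:]  1  'c'

n(n+1)/2 = 8·9/2 = 36
Σ LCP = 0 + 1 + 2 + 0 + 1 + 0 + 2 + 1 = 7
distinct = 36 − 7 = 29

29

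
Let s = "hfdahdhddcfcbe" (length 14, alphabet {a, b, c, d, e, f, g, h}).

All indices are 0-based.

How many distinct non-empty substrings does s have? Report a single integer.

rank | idx | suffix
   0 |   3 | ahdhddcfcbe
   1 |  12 | be
   2 |  11 | cbe
   3 |   9 | cfcbe
   4 |   2 | dahdhddcfcbe
   5 |   8 | dcfcbe
   6 |   7 | ddcfcbe
   7 |   5 | dhddcfcbe
   8 |  13 | e
   9 |  10 | fcbe
  10 |   1 | fdahdhddcfcbe
  11 |   6 | hddcfcbe
  12 |   4 | hdhddcfcbe
  13 |   0 | hfdahdhddcfcbe

SA = [3, 12, 11, 9, 2, 8, 7, 5, 13, 10, 1, 6, 4, 0]
rank  pair      lcp
   1  s[3:],s[12:]  0  ''
   2  s[12:],s[11:]  0  ''
   3  s[11:],s[9:]  1  'c'
   4  s[9:],s[2:]  0  ''
   5  s[2:],s[8:]  1  'd'
   6  s[8:],s[7:]  1  'd'
   7  s[7:],s[5:]  1  'd'
   8  s[5:],s[13:]  0  ''
   9  s[13:],s[10:]  0  ''
  10  s[10:],s[1:]  1  'f'
  11  s[1:],s[6:]  0  ''
  12  s[6:],s[4:]  2  'hd'
  13  s[4:],s[0:]  1  'h'

n(n+1)/2 = 14·15/2 = 105
Σ LCP = 0 + 0 + 0 + 1 + 0 + 1 + 1 + 1 + 0 + 0 + 1 + 0 + 2 + 1 = 8
distinct = 105 − 8 = 97

97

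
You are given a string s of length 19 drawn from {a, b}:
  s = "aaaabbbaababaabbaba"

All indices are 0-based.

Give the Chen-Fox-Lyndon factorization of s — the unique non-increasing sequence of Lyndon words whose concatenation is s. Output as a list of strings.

["aaaabbbaababaabbab", "a"]

emit factor 1: 'aaaabbbaababaabbab' (i=0, period=18)
emit factor 2: 'a' (i=18, period=1)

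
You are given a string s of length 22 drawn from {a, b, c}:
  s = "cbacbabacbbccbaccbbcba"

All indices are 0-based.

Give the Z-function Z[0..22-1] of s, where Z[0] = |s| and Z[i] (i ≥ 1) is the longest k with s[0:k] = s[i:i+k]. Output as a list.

[22, 0, 0, 3, 0, 0, 0, 0, 2, 0, 0, 1, 4, 0, 0, 1, 2, 0, 0, 3, 0, 0]

Z[0]=22
i=1: i≥r, start 0; Z[1]=0
i=2: i≥r, start 0; Z[2]=0
i=3: i≥r, start 0; Z[3]=3 scan→box=[3,6)
i=4: min(r-i=2, Z[1]=0)=0; Z[4]=0
i=5: min(r-i=1, Z[2]=0)=0; Z[5]=0
i=6: i≥r, start 0; Z[6]=0
i=7: i≥r, start 0; Z[7]=0
i=8: i≥r, start 0; Z[8]=2 scan→box=[8,10)
i=9: min(r-i=1, Z[1]=0)=0; Z[9]=0
i=10: i≥r, start 0; Z[10]=0
i=11: i≥r, start 0; Z[11]=1 scan→box=[11,12)
i=12: i≥r, start 0; Z[12]=4 scan→box=[12,16)
i=13: min(r-i=3, Z[1]=0)=0; Z[13]=0
i=14: min(r-i=2, Z[2]=0)=0; Z[14]=0
i=15: min(r-i=1, Z[3]=3)=1; Z[15]=1
i=16: i≥r, start 0; Z[16]=2 scan→box=[16,18)
i=17: min(r-i=1, Z[1]=0)=0; Z[17]=0
i=18: i≥r, start 0; Z[18]=0
i=19: i≥r, start 0; Z[19]=3 scan→box=[19,22)
i=20: min(r-i=2, Z[1]=0)=0; Z[20]=0
i=21: min(r-i=1, Z[2]=0)=0; Z[21]=0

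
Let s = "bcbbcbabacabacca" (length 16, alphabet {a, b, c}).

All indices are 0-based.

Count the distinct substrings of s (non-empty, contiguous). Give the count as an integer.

112

rank→(start, suffix):
  0 → (15, 'a')
  1 → (6, 'abacabacca')
  2 → (10, 'abacca')
  3 → (8, 'acabacca')
  4 → (12, 'acca')
  5 → (5, 'babacabacca')
  6 → (7, 'bacabacca')
  7 → (11, 'bacca')
  8 → (2, 'bbcbabacabacca')
  9 → (3, 'bcbabacabacca')
  10 → (0, 'bcbbcbabacabacca')
  11 → (14, 'ca')
  12 → (9, 'cabacca')
  13 → (4, 'cbabacabacca')
  14 → (1, 'cbbcbabacabacca')
  15 → (13, 'cca')

SA = [15, 6, 10, 8, 12, 5, 7, 11, 2, 3, 0, 14, 9, 4, 1, 13]
[i] adj suffixes → lcp
  [1] 15/6 → 1 ('a')
  [2] 6/10 → 4 ('abac')
  [3] 10/8 → 1 ('a')
  [4] 8/12 → 2 ('ac')
  [5] 12/5 → 0 ('')
  [6] 5/7 → 2 ('ba')
  [7] 7/11 → 3 ('bac')
  [8] 11/2 → 1 ('b')
  [9] 2/3 → 1 ('b')
  [10] 3/0 → 3 ('bcb')
  [11] 0/14 → 0 ('')
  [12] 14/9 → 2 ('ca')
  [13] 9/4 → 1 ('c')
  [14] 4/1 → 2 ('cb')
  [15] 1/13 → 1 ('c')

n(n+1)/2 = 16·17/2 = 136
Σ LCP = 0 + 1 + 4 + 1 + 2 + 0 + 2 + 3 + 1 + 1 + 3 + 0 + 2 + 1 + 2 + 1 = 24
distinct = 136 − 24 = 112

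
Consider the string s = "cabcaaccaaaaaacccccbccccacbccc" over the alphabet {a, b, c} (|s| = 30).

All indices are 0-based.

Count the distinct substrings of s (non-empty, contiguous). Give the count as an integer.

393

rank→(start, suffix):
  0 → (8, 'aaaaaacccccbccccacbccc')
  1 → (9, 'aaaaacccccbccccacbccc')
  2 → (10, 'aaaacccccbccccacbccc')
  3 → (11, 'aaacccccbccccacbccc')
  4 → (4, 'aaccaaaaaacccccbccccacbccc')
  5 → (12, 'aacccccbccccacbccc')
  6 → (1, 'abcaaccaaaaaacccccbccccacbccc')
  7 → (24, 'acbccc')
  8 → (5, 'accaaaaaacccccbccccacbccc')
  9 → (13, 'acccccbccccacbccc')
  10 → (2, 'bcaaccaaaaaacccccbccccacbccc')
  11 → (26, 'bccc')
  12 → (19, 'bccccacbccc')
  13 → (29, 'c')
  14 → (7, 'caaaaaacccccbccccacbccc')
  15 → (3, 'caaccaaaaaacccccbccccacbccc')
  16 → (0, 'cabcaaccaaaaaacccccbccccacbccc')
  17 → (23, 'cacbccc')
  18 → (25, 'cbccc')
  19 → (18, 'cbccccacbccc')
  20 → (28, 'cc')
  21 → (6, 'ccaaaaaacccccbccccacbccc')
  22 → (22, 'ccacbccc')
  23 → (17, 'ccbccccacbccc')
  24 → (27, 'ccc')
  25 → (21, 'cccacbccc')
  26 → (16, 'cccbccccacbccc')
  27 → (20, 'ccccacbccc')
  28 → (15, 'ccccbccccacbccc')
  29 → (14, 'cccccbccccacbccc')

SA = [8, 9, 10, 11, 4, 12, 1, 24, 5, 13, 2, 26, 19, 29, 7, 3, 0, 23, 25, 18, 28, 6, 22, 17, 27, 21, 16, 20, 15, 14]
i: (SA[i-1],SA[i]) lcp shared
  1: (8,9) 5 'aaaaa'
  2: (9,10) 4 'aaaa'
  3: (10,11) 3 'aaa'
  4: (11,4) 2 'aa'
  5: (4,12) 4 'aacc'
  6: (12,1) 1 'a'
  7: (1,24) 1 'a'
  8: (24,5) 2 'ac'
  9: (5,13) 3 'acc'
  10: (13,2) 0 ''
  11: (2,26) 2 'bc'
  12: (26,19) 4 'bccc'
  13: (19,29) 0 ''
  14: (29,7) 1 'c'
  15: (7,3) 3 'caa'
  16: (3,0) 2 'ca'
  17: (0,23) 2 'ca'
  18: (23,25) 1 'c'
  19: (25,18) 5 'cbccc'
  20: (18,28) 1 'c'
  21: (28,6) 2 'cc'
  22: (6,22) 3 'cca'
  23: (22,17) 2 'cc'
  24: (17,27) 2 'cc'
  25: (27,21) 3 'ccc'
  26: (21,16) 3 'ccc'
  27: (16,20) 3 'ccc'
  28: (20,15) 4 'cccc'
  29: (15,14) 4 'cccc'

n(n+1)/2 = 30·31/2 = 465
Σ LCP = 0 + 5 + 4 + 3 + 2 + 4 + 1 + 1 + 2 + 3 + 0 + 2 + 4 + 0 + 1 + 3 + 2 + 2 + 1 + 5 + 1 + 2 + 3 + 2 + 2 + 3 + 3 + 3 + 4 + 4 = 72
distinct = 465 − 72 = 393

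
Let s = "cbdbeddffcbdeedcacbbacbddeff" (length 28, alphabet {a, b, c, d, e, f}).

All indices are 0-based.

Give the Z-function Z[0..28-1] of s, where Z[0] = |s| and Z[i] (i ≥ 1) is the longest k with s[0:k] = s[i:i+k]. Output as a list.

Z[0]=28
i=1: outside box; Z[1]=0
i=2: outside box; Z[2]=0
i=3: outside box; Z[3]=0
i=4: outside box; Z[4]=0
i=5: outside box; Z[5]=0
i=6: outside box; Z[6]=0
i=7: outside box; Z[7]=0
i=8: outside box; Z[8]=0
i=9: outside box; Z[9]=3 grow→box=[9,12)
i=10: min(r-i=2, Z[1]=0)=0; Z[10]=0
i=11: min(r-i=1, Z[2]=0)=0; Z[11]=0
i=12: outside box; Z[12]=0
i=13: outside box; Z[13]=0
i=14: outside box; Z[14]=0
i=15: outside box; Z[15]=1 grow→box=[15,16)
i=16: outside box; Z[16]=0
i=17: outside box; Z[17]=2 grow→box=[17,19)
i=18: min(r-i=1, Z[1]=0)=0; Z[18]=0
i=19: outside box; Z[19]=0
i=20: outside box; Z[20]=0
i=21: outside box; Z[21]=3 grow→box=[21,24)
i=22: min(r-i=2, Z[1]=0)=0; Z[22]=0
i=23: min(r-i=1, Z[2]=0)=0; Z[23]=0
i=24: outside box; Z[24]=0
i=25: outside box; Z[25]=0
i=26: outside box; Z[26]=0
i=27: outside box; Z[27]=0

[28, 0, 0, 0, 0, 0, 0, 0, 0, 3, 0, 0, 0, 0, 0, 1, 0, 2, 0, 0, 0, 3, 0, 0, 0, 0, 0, 0]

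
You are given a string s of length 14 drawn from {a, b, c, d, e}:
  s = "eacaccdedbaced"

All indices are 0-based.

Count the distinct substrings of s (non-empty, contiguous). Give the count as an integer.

sorted suffixes:
  #0 SA[0]=1  'acaccdedbaced'
  #1 SA[1]=3  'accdedbaced'
  #2 SA[2]=10  'aced'
  #3 SA[3]=9  'baced'
  #4 SA[4]=2  'caccdedbaced'
  #5 SA[5]=4  'ccdedbaced'
  #6 SA[6]=5  'cdedbaced'
  #7 SA[7]=11  'ced'
  #8 SA[8]=13  'd'
  #9 SA[9]=8  'dbaced'
  #10 SA[10]=6  'dedbaced'
  #11 SA[11]=0  'eacaccdedbaced'
  #12 SA[12]=12  'ed'
  #13 SA[13]=7  'edbaced'

SA = [1, 3, 10, 9, 2, 4, 5, 11, 13, 8, 6, 0, 12, 7]
i: (SA[i-1],SA[i]) lcp shared
  1: (1,3) 2 'ac'
  2: (3,10) 2 'ac'
  3: (10,9) 0 ''
  4: (9,2) 0 ''
  5: (2,4) 1 'c'
  6: (4,5) 1 'c'
  7: (5,11) 1 'c'
  8: (11,13) 0 ''
  9: (13,8) 1 'd'
  10: (8,6) 1 'd'
  11: (6,0) 0 ''
  12: (0,12) 1 'e'
  13: (12,7) 2 'ed'

n(n+1)/2 = 14·15/2 = 105
Σ LCP = 0 + 2 + 2 + 0 + 0 + 1 + 1 + 1 + 0 + 1 + 1 + 0 + 1 + 2 = 12
distinct = 105 − 12 = 93

93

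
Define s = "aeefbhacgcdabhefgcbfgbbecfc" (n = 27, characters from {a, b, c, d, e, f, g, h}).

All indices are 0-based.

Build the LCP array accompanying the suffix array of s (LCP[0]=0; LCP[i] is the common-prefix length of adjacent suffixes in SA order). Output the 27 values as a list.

rank | idx | suffix
   0 |  11 | abhefgcbfgbbecfc
   1 |   6 | acgcdabhefgcbfgbbecfc
   2 |   0 | aeefbhacgcdabhefgcbfgbbecfc
   3 |  21 | bbecfc
   4 |  22 | becfc
   5 |  18 | bfgbbecfc
   6 |   4 | bhacgcdabhefgcbfgbbecfc
   7 |  12 | bhefgcbfgbbecfc
   8 |  26 | c
   9 |  17 | cbfgbbecfc
  10 |   9 | cdabhefgcbfgbbecfc
  11 |  24 | cfc
  12 |   7 | cgcdabhefgcbfgbbecfc
  13 |  10 | dabhefgcbfgbbecfc
  14 |  23 | ecfc
  15 |   1 | eefbhacgcdabhefgcbfgbbecfc
  16 |   2 | efbhacgcdabhefgcbfgbbecfc
  17 |  14 | efgcbfgbbecfc
  18 |   3 | fbhacgcdabhefgcbfgbbecfc
  19 |  25 | fc
  20 |  19 | fgbbecfc
  21 |  15 | fgcbfgbbecfc
  22 |  20 | gbbecfc
  23 |  16 | gcbfgbbecfc
  24 |   8 | gcdabhefgcbfgbbecfc
  25 |   5 | hacgcdabhefgcbfgbbecfc
  26 |  13 | hefgcbfgbbecfc

SA = [11, 6, 0, 21, 22, 18, 4, 12, 26, 17, 9, 24, 7, 10, 23, 1, 2, 14, 3, 25, 19, 15, 20, 16, 8, 5, 13]
rank  pair      lcp
   1  s[11:],s[6:]  1  'a'
   2  s[6:],s[0:]  1  'a'
   3  s[0:],s[21:]  0  ''
   4  s[21:],s[22:]  1  'b'
   5  s[22:],s[18:]  1  'b'
   6  s[18:],s[4:]  1  'b'
   7  s[4:],s[12:]  2  'bh'
   8  s[12:],s[26:]  0  ''
   9  s[26:],s[17:]  1  'c'
  10  s[17:],s[9:]  1  'c'
  11  s[9:],s[24:]  1  'c'
  12  s[24:],s[7:]  1  'c'
  13  s[7:],s[10:]  0  ''
  14  s[10:],s[23:]  0  ''
  15  s[23:],s[1:]  1  'e'
  16  s[1:],s[2:]  1  'e'
  17  s[2:],s[14:]  2  'ef'
  18  s[14:],s[3:]  0  ''
  19  s[3:],s[25:]  1  'f'
  20  s[25:],s[19:]  1  'f'
  21  s[19:],s[15:]  2  'fg'
  22  s[15:],s[20:]  0  ''
  23  s[20:],s[16:]  1  'g'
  24  s[16:],s[8:]  2  'gc'
  25  s[8:],s[5:]  0  ''
  26  s[5:],s[13:]  1  'h'

[0, 1, 1, 0, 1, 1, 1, 2, 0, 1, 1, 1, 1, 0, 0, 1, 1, 2, 0, 1, 1, 2, 0, 1, 2, 0, 1]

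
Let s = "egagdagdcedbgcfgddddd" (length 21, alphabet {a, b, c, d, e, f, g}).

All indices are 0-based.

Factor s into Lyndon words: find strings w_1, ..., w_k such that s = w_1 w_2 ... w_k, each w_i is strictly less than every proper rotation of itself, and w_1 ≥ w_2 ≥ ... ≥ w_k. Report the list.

["eg", "agdagdcedbgcfgddddd"]

emit factor 1: 'eg' (i=0, period=2)
emit factor 2: 'agdagdcedbgcfgddddd' (i=2, period=19)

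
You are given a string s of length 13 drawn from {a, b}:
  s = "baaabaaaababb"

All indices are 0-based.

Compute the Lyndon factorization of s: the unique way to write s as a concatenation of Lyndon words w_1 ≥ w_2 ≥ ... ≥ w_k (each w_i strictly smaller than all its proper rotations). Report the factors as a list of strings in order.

["b", "aaab", "aaaababb"]

emit factor 1: 'b' (i=0, period=1)
emit factor 2: 'aaab' (i=1, period=4)
emit factor 3: 'aaaababb' (i=5, period=8)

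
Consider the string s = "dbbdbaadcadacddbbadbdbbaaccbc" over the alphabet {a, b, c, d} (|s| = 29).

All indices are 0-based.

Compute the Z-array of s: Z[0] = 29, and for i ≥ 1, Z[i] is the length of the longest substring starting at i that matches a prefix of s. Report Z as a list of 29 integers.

[29, 0, 0, 2, 0, 0, 0, 1, 0, 0, 1, 0, 0, 1, 3, 0, 0, 0, 2, 0, 3, 0, 0, 0, 0, 0, 0, 0, 0]

Z[0]=29
i=1: outside box; Z[1]=0
i=2: outside box; Z[2]=0
i=3: outside box; Z[3]=2 scan→box=[3,5)
i=4: min(r-i=1, Z[1]=0)=0; Z[4]=0
i=5: outside box; Z[5]=0
i=6: outside box; Z[6]=0
i=7: outside box; Z[7]=1 scan→box=[7,8)
i=8: outside box; Z[8]=0
i=9: outside box; Z[9]=0
i=10: outside box; Z[10]=1 scan→box=[10,11)
i=11: outside box; Z[11]=0
i=12: outside box; Z[12]=0
i=13: outside box; Z[13]=1 scan→box=[13,14)
i=14: outside box; Z[14]=3 scan→box=[14,17)
i=15: min(r-i=2, Z[1]=0)=0; Z[15]=0
i=16: min(r-i=1, Z[2]=0)=0; Z[16]=0
i=17: outside box; Z[17]=0
i=18: outside box; Z[18]=2 scan→box=[18,20)
i=19: min(r-i=1, Z[1]=0)=0; Z[19]=0
i=20: outside box; Z[20]=3 scan→box=[20,23)
i=21: min(r-i=2, Z[1]=0)=0; Z[21]=0
i=22: min(r-i=1, Z[2]=0)=0; Z[22]=0
i=23: outside box; Z[23]=0
i=24: outside box; Z[24]=0
i=25: outside box; Z[25]=0
i=26: outside box; Z[26]=0
i=27: outside box; Z[27]=0
i=28: outside box; Z[28]=0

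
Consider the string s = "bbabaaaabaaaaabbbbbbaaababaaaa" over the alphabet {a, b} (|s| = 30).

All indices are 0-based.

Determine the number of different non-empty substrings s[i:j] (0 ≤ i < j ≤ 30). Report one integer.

366

sorted suffixes:
  #0 SA[0]=29  'a'
  #1 SA[1]=28  'aa'
  #2 SA[2]=27  'aaa'
  #3 SA[3]=26  'aaaa'
  #4 SA[4]=9  'aaaaabbbbbbaaababaaaa'
  #5 SA[5]=4  'aaaabaaaaabbbbbbaaababaaaa'
  #6 SA[6]=10  'aaaabbbbbbaaababaaaa'
  #7 SA[7]=5  'aaabaaaaabbbbbbaaababaaaa'
  #8 SA[8]=20  'aaababaaaa'
  #9 SA[9]=11  'aaabbbbbbaaababaaaa'
  #10 SA[10]=6  'aabaaaaabbbbbbaaababaaaa'
  #11 SA[11]=21  'aababaaaa'
  #12 SA[12]=12  'aabbbbbbaaababaaaa'
  #13 SA[13]=24  'abaaaa'
  #14 SA[14]=7  'abaaaaabbbbbbaaababaaaa'
  #15 SA[15]=2  'abaaaabaaaaabbbbbbaaababaaaa'
  #16 SA[16]=22  'ababaaaa'
  #17 SA[17]=13  'abbbbbbaaababaaaa'
  #18 SA[18]=25  'baaaa'
  #19 SA[19]=8  'baaaaabbbbbbaaababaaaa'
  #20 SA[20]=3  'baaaabaaaaabbbbbbaaababaaaa'
  #21 SA[21]=19  'baaababaaaa'
  #22 SA[22]=23  'babaaaa'
  #23 SA[23]=1  'babaaaabaaaaabbbbbbaaababaaaa'
  #24 SA[24]=18  'bbaaababaaaa'
  #25 SA[25]=0  'bbabaaaabaaaaabbbbbbaaababaaaa'
  #26 SA[26]=17  'bbbaaababaaaa'
  #27 SA[27]=16  'bbbbaaababaaaa'
  #28 SA[28]=15  'bbbbbaaababaaaa'
  #29 SA[29]=14  'bbbbbbaaababaaaa'

SA = [29, 28, 27, 26, 9, 4, 10, 5, 20, 11, 6, 21, 12, 24, 7, 2, 22, 13, 25, 8, 3, 19, 23, 1, 18, 0, 17, 16, 15, 14]
[i] adj suffixes → lcp
  [1] 29/28 → 1 ('a')
  [2] 28/27 → 2 ('aa')
  [3] 27/26 → 3 ('aaa')
  [4] 26/9 → 4 ('aaaa')
  [5] 9/4 → 4 ('aaaa')
  [6] 4/10 → 5 ('aaaab')
  [7] 10/5 → 3 ('aaa')
  [8] 5/20 → 5 ('aaaba')
  [9] 20/11 → 4 ('aaab')
  [10] 11/6 → 2 ('aa')
  [11] 6/21 → 4 ('aaba')
  [12] 21/12 → 3 ('aab')
  [13] 12/24 → 1 ('a')
  [14] 24/7 → 6 ('abaaaa')
  [15] 7/2 → 6 ('abaaaa')
  [16] 2/22 → 3 ('aba')
  [17] 22/13 → 2 ('ab')
  [18] 13/25 → 0 ('')
  [19] 25/8 → 5 ('baaaa')
  [20] 8/3 → 5 ('baaaa')
  [21] 3/19 → 4 ('baaa')
  [22] 19/23 → 2 ('ba')
  [23] 23/1 → 7 ('babaaaa')
  [24] 1/18 → 1 ('b')
  [25] 18/0 → 3 ('bba')
  [26] 0/17 → 2 ('bb')
  [27] 17/16 → 3 ('bbb')
  [28] 16/15 → 4 ('bbbb')
  [29] 15/14 → 5 ('bbbbb')

n(n+1)/2 = 30·31/2 = 465
Σ LCP = 0 + 1 + 2 + 3 + 4 + 4 + 5 + 3 + 5 + 4 + 2 + 4 + 3 + 1 + 6 + 6 + 3 + 2 + 0 + 5 + 5 + 4 + 2 + 7 + 1 + 3 + 2 + 3 + 4 + 5 = 99
distinct = 465 − 99 = 366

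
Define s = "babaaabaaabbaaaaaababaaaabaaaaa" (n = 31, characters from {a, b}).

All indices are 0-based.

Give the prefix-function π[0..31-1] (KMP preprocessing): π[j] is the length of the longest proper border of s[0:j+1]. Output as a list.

[0, 0, 1, 2, 0, 0, 1, 2, 0, 0, 1, 1, 2, 0, 0, 0, 0, 0, 1, 2, 3, 4, 5, 6, 0, 1, 2, 0, 0, 0, 0]

π[0] = 0
j=1 s[j]='a': π[1]=0 (border '')
j=2 s[j]='b': π[2]=1 (border 'b')
j=3 s[j]='a': π[3]=2 (border 'ba')
j=4 s[j]='a': k: 2→0; π[4]=0 (border '')
j=5 s[j]='a': π[5]=0 (border '')
j=6 s[j]='b': π[6]=1 (border 'b')
j=7 s[j]='a': π[7]=2 (border 'ba')
j=8 s[j]='a': k: 2→0; π[8]=0 (border '')
j=9 s[j]='a': π[9]=0 (border '')
j=10 s[j]='b': π[10]=1 (border 'b')
j=11 s[j]='b': k: 1→0; π[11]=1 (border 'b')
j=12 s[j]='a': π[12]=2 (border 'ba')
j=13 s[j]='a': k: 2→0; π[13]=0 (border '')
j=14 s[j]='a': π[14]=0 (border '')
j=15 s[j]='a': π[15]=0 (border '')
j=16 s[j]='a': π[16]=0 (border '')
j=17 s[j]='a': π[17]=0 (border '')
j=18 s[j]='b': π[18]=1 (border 'b')
j=19 s[j]='a': π[19]=2 (border 'ba')
j=20 s[j]='b': π[20]=3 (border 'bab')
j=21 s[j]='a': π[21]=4 (border 'baba')
j=22 s[j]='a': π[22]=5 (border 'babaa')
j=23 s[j]='a': π[23]=6 (border 'babaaa')
j=24 s[j]='a': k: 6→0; π[24]=0 (border '')
j=25 s[j]='b': π[25]=1 (border 'b')
j=26 s[j]='a': π[26]=2 (border 'ba')
j=27 s[j]='a': k: 2→0; π[27]=0 (border '')
j=28 s[j]='a': π[28]=0 (border '')
j=29 s[j]='a': π[29]=0 (border '')
j=30 s[j]='a': π[30]=0 (border '')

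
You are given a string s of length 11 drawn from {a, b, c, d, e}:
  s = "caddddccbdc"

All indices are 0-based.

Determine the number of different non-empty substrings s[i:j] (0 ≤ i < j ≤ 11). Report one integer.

rank | idx | suffix
   0 |   1 | addddccbdc
   1 |   8 | bdc
   2 |  10 | c
   3 |   0 | caddddccbdc
   4 |   7 | cbdc
   5 |   6 | ccbdc
   6 |   9 | dc
   7 |   5 | dccbdc
   8 |   4 | ddccbdc
   9 |   3 | dddccbdc
  10 |   2 | ddddccbdc

SA = [1, 8, 10, 0, 7, 6, 9, 5, 4, 3, 2]
i: (SA[i-1],SA[i]) lcp shared
  1: (1,8) 0 ''
  2: (8,10) 0 ''
  3: (10,0) 1 'c'
  4: (0,7) 1 'c'
  5: (7,6) 1 'c'
  6: (6,9) 0 ''
  7: (9,5) 2 'dc'
  8: (5,4) 1 'd'
  9: (4,3) 2 'dd'
  10: (3,2) 3 'ddd'

n(n+1)/2 = 11·12/2 = 66
Σ LCP = 0 + 0 + 0 + 1 + 1 + 1 + 0 + 2 + 1 + 2 + 3 = 11
distinct = 66 − 11 = 55

55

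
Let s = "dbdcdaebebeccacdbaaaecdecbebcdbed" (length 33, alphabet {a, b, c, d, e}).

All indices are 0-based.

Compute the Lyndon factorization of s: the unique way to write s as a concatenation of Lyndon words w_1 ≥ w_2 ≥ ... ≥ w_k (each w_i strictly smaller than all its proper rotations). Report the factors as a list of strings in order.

["d", "bdcd", "aebebecc", "acdb", "aaaecdecbebcdbed"]

emit factor 1: 'd' (i=0, period=1)
emit factor 2: 'bdcd' (i=1, period=4)
emit factor 3: 'aebebecc' (i=5, period=8)
emit factor 4: 'acdb' (i=13, period=4)
emit factor 5: 'aaaecdecbebcdbed' (i=17, period=16)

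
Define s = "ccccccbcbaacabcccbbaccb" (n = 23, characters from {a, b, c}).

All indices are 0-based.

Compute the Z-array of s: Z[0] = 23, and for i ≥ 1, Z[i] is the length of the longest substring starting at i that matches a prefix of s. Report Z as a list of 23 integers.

[23, 5, 4, 3, 2, 1, 0, 1, 0, 0, 0, 1, 0, 0, 3, 2, 1, 0, 0, 0, 2, 1, 0]

Z[0]=23
i=1: fresh scan; Z[1]=5 scan→box=[1,6)
i=2: min(r-i=4, Z[1]=5)=4; Z[2]=4
i=3: min(r-i=3, Z[2]=4)=3; Z[3]=3
i=4: min(r-i=2, Z[3]=3)=2; Z[4]=2
i=5: min(r-i=1, Z[4]=2)=1; Z[5]=1
i=6: fresh scan; Z[6]=0
i=7: fresh scan; Z[7]=1 scan→box=[7,8)
i=8: fresh scan; Z[8]=0
i=9: fresh scan; Z[9]=0
i=10: fresh scan; Z[10]=0
i=11: fresh scan; Z[11]=1 scan→box=[11,12)
i=12: fresh scan; Z[12]=0
i=13: fresh scan; Z[13]=0
i=14: fresh scan; Z[14]=3 scan→box=[14,17)
i=15: min(r-i=2, Z[1]=5)=2; Z[15]=2
i=16: min(r-i=1, Z[2]=4)=1; Z[16]=1
i=17: fresh scan; Z[17]=0
i=18: fresh scan; Z[18]=0
i=19: fresh scan; Z[19]=0
i=20: fresh scan; Z[20]=2 scan→box=[20,22)
i=21: min(r-i=1, Z[1]=5)=1; Z[21]=1
i=22: fresh scan; Z[22]=0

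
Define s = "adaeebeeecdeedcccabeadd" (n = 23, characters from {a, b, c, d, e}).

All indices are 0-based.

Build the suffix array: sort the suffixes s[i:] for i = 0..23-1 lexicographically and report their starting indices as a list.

rank | idx | suffix
   0 |  17 | abeadd
   1 |   0 | adaeebeeecdeedcccabeadd
   2 |  20 | add
   3 |   2 | aeebeeecdeedcccabeadd
   4 |  18 | beadd
   5 |   5 | beeecdeedcccabeadd
   6 |  16 | cabeadd
   7 |  15 | ccabeadd
   8 |  14 | cccabeadd
   9 |   9 | cdeedcccabeadd
  10 |  22 | d
  11 |   1 | daeebeeecdeedcccabeadd
  12 |  13 | dcccabeadd
  13 |  21 | dd
  14 |  10 | deedcccabeadd
  15 |  19 | eadd
  16 |   4 | ebeeecdeedcccabeadd
  17 |   8 | ecdeedcccabeadd
  18 |  12 | edcccabeadd
  19 |   3 | eebeeecdeedcccabeadd
  20 |   7 | eecdeedcccabeadd
  21 |  11 | eedcccabeadd
  22 |   6 | eeecdeedcccabeadd

[17, 0, 20, 2, 18, 5, 16, 15, 14, 9, 22, 1, 13, 21, 10, 19, 4, 8, 12, 3, 7, 11, 6]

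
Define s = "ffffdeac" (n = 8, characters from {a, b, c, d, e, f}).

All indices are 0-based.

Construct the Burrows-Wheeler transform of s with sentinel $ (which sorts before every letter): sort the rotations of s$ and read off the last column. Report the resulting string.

ceafdfff$

rank  rotation   last
    0  $ffffdeac  c
    1  ac$ffffde  e
    2  c$ffffdea  a
    3  deac$ffff  f
    4  eac$ffffd  d
    5  fdeac$fff  f
    6  ffdeac$ff  f
    7  fffdeac$f  f
    8  ffffdeac$  $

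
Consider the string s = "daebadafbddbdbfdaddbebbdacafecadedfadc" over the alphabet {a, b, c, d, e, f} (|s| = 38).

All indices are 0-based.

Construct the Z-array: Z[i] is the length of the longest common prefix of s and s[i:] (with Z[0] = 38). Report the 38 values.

[38, 0, 0, 0, 0, 2, 0, 0, 0, 1, 1, 0, 1, 0, 0, 2, 0, 1, 1, 0, 0, 0, 0, 2, 0, 0, 0, 0, 0, 0, 0, 1, 0, 1, 0, 0, 1, 0]

Z[0]=38
i=1: i≥r, start 0; Z[1]=0
i=2: i≥r, start 0; Z[2]=0
i=3: i≥r, start 0; Z[3]=0
i=4: i≥r, start 0; Z[4]=0
i=5: i≥r, start 0; Z[5]=2 extend→box=[5,7)
i=6: min(r-i=1, Z[1]=0)=0; Z[6]=0
i=7: i≥r, start 0; Z[7]=0
i=8: i≥r, start 0; Z[8]=0
i=9: i≥r, start 0; Z[9]=1 extend→box=[9,10)
i=10: i≥r, start 0; Z[10]=1 extend→box=[10,11)
i=11: i≥r, start 0; Z[11]=0
i=12: i≥r, start 0; Z[12]=1 extend→box=[12,13)
i=13: i≥r, start 0; Z[13]=0
i=14: i≥r, start 0; Z[14]=0
i=15: i≥r, start 0; Z[15]=2 extend→box=[15,17)
i=16: min(r-i=1, Z[1]=0)=0; Z[16]=0
i=17: i≥r, start 0; Z[17]=1 extend→box=[17,18)
i=18: i≥r, start 0; Z[18]=1 extend→box=[18,19)
i=19: i≥r, start 0; Z[19]=0
i=20: i≥r, start 0; Z[20]=0
i=21: i≥r, start 0; Z[21]=0
i=22: i≥r, start 0; Z[22]=0
i=23: i≥r, start 0; Z[23]=2 extend→box=[23,25)
i=24: min(r-i=1, Z[1]=0)=0; Z[24]=0
i=25: i≥r, start 0; Z[25]=0
i=26: i≥r, start 0; Z[26]=0
i=27: i≥r, start 0; Z[27]=0
i=28: i≥r, start 0; Z[28]=0
i=29: i≥r, start 0; Z[29]=0
i=30: i≥r, start 0; Z[30]=0
i=31: i≥r, start 0; Z[31]=1 extend→box=[31,32)
i=32: i≥r, start 0; Z[32]=0
i=33: i≥r, start 0; Z[33]=1 extend→box=[33,34)
i=34: i≥r, start 0; Z[34]=0
i=35: i≥r, start 0; Z[35]=0
i=36: i≥r, start 0; Z[36]=1 extend→box=[36,37)
i=37: i≥r, start 0; Z[37]=0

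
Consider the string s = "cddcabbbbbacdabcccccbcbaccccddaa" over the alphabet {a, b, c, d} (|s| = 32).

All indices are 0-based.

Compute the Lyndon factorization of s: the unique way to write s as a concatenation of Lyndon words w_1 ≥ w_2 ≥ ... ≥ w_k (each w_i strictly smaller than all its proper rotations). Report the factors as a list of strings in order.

["cdd", "c", "abbbbbacdabcccccbcbaccccdd", "a", "a"]

emit factor 1: 'cdd' (i=0, period=3)
emit factor 2: 'c' (i=3, period=1)
emit factor 3: 'abbbbbacdabcccccbcbaccccdd' (i=4, period=26)
emit factor 4: 'a' (i=30, period=1)
emit factor 5: 'a' (i=31, period=1)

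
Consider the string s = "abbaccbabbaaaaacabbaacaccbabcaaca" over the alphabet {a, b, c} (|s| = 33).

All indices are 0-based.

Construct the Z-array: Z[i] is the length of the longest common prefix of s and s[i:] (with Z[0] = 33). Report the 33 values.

[33, 0, 0, 1, 0, 0, 0, 4, 0, 0, 1, 1, 1, 1, 1, 0, 4, 0, 0, 1, 1, 0, 1, 0, 0, 0, 2, 0, 0, 1, 1, 0, 1]

Z[0]=33
i=1: outside box; Z[1]=0
i=2: outside box; Z[2]=0
i=3: outside box; Z[3]=1 grow→box=[3,4)
i=4: outside box; Z[4]=0
i=5: outside box; Z[5]=0
i=6: outside box; Z[6]=0
i=7: outside box; Z[7]=4 grow→box=[7,11)
i=8: min(r-i=3, Z[1]=0)=0; Z[8]=0
i=9: min(r-i=2, Z[2]=0)=0; Z[9]=0
i=10: min(r-i=1, Z[3]=1)=1; Z[10]=1
i=11: outside box; Z[11]=1 grow→box=[11,12)
i=12: outside box; Z[12]=1 grow→box=[12,13)
i=13: outside box; Z[13]=1 grow→box=[13,14)
i=14: outside box; Z[14]=1 grow→box=[14,15)
i=15: outside box; Z[15]=0
i=16: outside box; Z[16]=4 grow→box=[16,20)
i=17: min(r-i=3, Z[1]=0)=0; Z[17]=0
i=18: min(r-i=2, Z[2]=0)=0; Z[18]=0
i=19: min(r-i=1, Z[3]=1)=1; Z[19]=1
i=20: outside box; Z[20]=1 grow→box=[20,21)
i=21: outside box; Z[21]=0
i=22: outside box; Z[22]=1 grow→box=[22,23)
i=23: outside box; Z[23]=0
i=24: outside box; Z[24]=0
i=25: outside box; Z[25]=0
i=26: outside box; Z[26]=2 grow→box=[26,28)
i=27: min(r-i=1, Z[1]=0)=0; Z[27]=0
i=28: outside box; Z[28]=0
i=29: outside box; Z[29]=1 grow→box=[29,30)
i=30: outside box; Z[30]=1 grow→box=[30,31)
i=31: outside box; Z[31]=0
i=32: outside box; Z[32]=1 grow→box=[32,33)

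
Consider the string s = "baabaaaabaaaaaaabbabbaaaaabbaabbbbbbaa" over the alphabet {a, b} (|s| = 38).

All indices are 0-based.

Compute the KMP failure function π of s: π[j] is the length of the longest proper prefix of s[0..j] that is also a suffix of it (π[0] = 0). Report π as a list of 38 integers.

π[0] = 0
j=1 s[j]='a': π[1]=0 (border '')
j=2 s[j]='a': π[2]=0 (border '')
j=3 s[j]='b': π[3]=1 (border 'b')
j=4 s[j]='a': π[4]=2 (border 'ba')
j=5 s[j]='a': π[5]=3 (border 'baa')
j=6 s[j]='a': k: 3→0; π[6]=0 (border '')
j=7 s[j]='a': π[7]=0 (border '')
j=8 s[j]='b': π[8]=1 (border 'b')
j=9 s[j]='a': π[9]=2 (border 'ba')
j=10 s[j]='a': π[10]=3 (border 'baa')
j=11 s[j]='a': k: 3→0; π[11]=0 (border '')
j=12 s[j]='a': π[12]=0 (border '')
j=13 s[j]='a': π[13]=0 (border '')
j=14 s[j]='a': π[14]=0 (border '')
j=15 s[j]='a': π[15]=0 (border '')
j=16 s[j]='b': π[16]=1 (border 'b')
j=17 s[j]='b': k: 1→0; π[17]=1 (border 'b')
j=18 s[j]='a': π[18]=2 (border 'ba')
j=19 s[j]='b': k: 2→0; π[19]=1 (border 'b')
j=20 s[j]='b': k: 1→0; π[20]=1 (border 'b')
j=21 s[j]='a': π[21]=2 (border 'ba')
j=22 s[j]='a': π[22]=3 (border 'baa')
j=23 s[j]='a': k: 3→0; π[23]=0 (border '')
j=24 s[j]='a': π[24]=0 (border '')
j=25 s[j]='a': π[25]=0 (border '')
j=26 s[j]='b': π[26]=1 (border 'b')
j=27 s[j]='b': k: 1→0; π[27]=1 (border 'b')
j=28 s[j]='a': π[28]=2 (border 'ba')
j=29 s[j]='a': π[29]=3 (border 'baa')
j=30 s[j]='b': π[30]=4 (border 'baab')
j=31 s[j]='b': k: 4→1→0; π[31]=1 (border 'b')
j=32 s[j]='b': k: 1→0; π[32]=1 (border 'b')
j=33 s[j]='b': k: 1→0; π[33]=1 (border 'b')
j=34 s[j]='b': k: 1→0; π[34]=1 (border 'b')
j=35 s[j]='b': k: 1→0; π[35]=1 (border 'b')
j=36 s[j]='a': π[36]=2 (border 'ba')
j=37 s[j]='a': π[37]=3 (border 'baa')

[0, 0, 0, 1, 2, 3, 0, 0, 1, 2, 3, 0, 0, 0, 0, 0, 1, 1, 2, 1, 1, 2, 3, 0, 0, 0, 1, 1, 2, 3, 4, 1, 1, 1, 1, 1, 2, 3]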